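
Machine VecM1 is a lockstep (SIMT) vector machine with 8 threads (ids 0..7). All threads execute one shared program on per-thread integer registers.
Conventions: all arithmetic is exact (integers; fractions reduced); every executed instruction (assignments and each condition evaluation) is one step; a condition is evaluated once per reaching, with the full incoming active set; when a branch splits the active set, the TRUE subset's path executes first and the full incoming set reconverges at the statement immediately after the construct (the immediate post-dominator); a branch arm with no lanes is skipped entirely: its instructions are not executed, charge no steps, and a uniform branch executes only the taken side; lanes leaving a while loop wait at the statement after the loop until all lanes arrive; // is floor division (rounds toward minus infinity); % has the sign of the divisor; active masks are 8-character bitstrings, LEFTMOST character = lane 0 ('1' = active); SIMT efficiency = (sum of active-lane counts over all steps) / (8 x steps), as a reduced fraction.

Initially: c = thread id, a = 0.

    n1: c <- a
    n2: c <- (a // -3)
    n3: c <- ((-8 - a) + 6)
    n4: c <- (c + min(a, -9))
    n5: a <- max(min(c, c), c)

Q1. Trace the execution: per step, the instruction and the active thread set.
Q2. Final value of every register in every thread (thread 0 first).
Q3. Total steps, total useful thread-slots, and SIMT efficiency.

step 0: c <- a                       11111111
step 1: c <- (a // -3)               11111111
step 2: c <- ((-8 - a) + 6)          11111111
step 3: c <- (c + min(a, -9))        11111111
step 4: a <- max(min(c, c), c)       11111111

Answer: 5 steps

c: -11,-11,-11,-11,-11,-11,-11,-11
a: -11,-11,-11,-11,-11,-11,-11,-11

steps = 5; useful = 40; efficiency = 40/40 = 1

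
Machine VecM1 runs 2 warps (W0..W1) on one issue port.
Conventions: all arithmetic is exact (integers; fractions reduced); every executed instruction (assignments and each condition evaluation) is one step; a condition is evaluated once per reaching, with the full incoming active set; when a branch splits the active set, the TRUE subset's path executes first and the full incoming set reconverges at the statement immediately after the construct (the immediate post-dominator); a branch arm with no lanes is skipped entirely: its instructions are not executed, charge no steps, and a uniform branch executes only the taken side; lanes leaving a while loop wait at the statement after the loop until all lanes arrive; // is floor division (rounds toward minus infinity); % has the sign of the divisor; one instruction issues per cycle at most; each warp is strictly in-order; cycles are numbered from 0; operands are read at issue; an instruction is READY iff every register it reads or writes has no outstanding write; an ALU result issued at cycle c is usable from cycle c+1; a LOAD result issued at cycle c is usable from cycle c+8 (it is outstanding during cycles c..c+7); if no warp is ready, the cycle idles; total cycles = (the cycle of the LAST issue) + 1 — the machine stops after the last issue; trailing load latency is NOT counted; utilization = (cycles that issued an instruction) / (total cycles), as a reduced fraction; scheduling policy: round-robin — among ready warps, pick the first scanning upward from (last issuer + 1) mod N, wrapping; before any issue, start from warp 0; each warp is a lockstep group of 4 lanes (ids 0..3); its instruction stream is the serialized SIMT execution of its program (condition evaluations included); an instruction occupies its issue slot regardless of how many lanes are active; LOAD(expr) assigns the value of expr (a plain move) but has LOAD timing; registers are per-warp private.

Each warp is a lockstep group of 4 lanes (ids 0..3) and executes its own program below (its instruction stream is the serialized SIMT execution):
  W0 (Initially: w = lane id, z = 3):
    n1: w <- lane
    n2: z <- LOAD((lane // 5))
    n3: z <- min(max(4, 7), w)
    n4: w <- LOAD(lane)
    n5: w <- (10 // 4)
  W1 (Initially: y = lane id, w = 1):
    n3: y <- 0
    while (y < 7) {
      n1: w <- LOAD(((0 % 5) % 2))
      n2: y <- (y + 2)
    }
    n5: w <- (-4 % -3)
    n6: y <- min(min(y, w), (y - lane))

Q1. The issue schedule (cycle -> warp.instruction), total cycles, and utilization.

cycle 0: W0.I0
cycle 1: W1.I0
cycle 2: W0.I1
cycle 3: W1.I1
cycle 4: W1.I2
cycle 5: W1.I3
cycle 6: W1.I4
cycle 7: idle
cycle 8: idle
cycle 9: idle
cycle 10: W0.I2
cycle 11: W0.I3
cycle 12: W1.I5
cycle 13: W1.I6
cycle 14: W1.I7
cycle 15: idle
cycle 16: idle
cycle 17: idle
cycle 18: idle
cycle 19: W0.I4
cycle 20: W1.I8
cycle 21: W1.I9
cycle 22: W1.I10
cycle 23: idle
cycle 24: idle
cycle 25: idle
cycle 26: idle
cycle 27: idle
cycle 28: W1.I11
cycle 29: W1.I12
cycle 30: W1.I13
cycle 31: idle
cycle 32: idle
cycle 33: idle
cycle 34: idle
cycle 35: idle
cycle 36: W1.I14
cycle 37: W1.I15

Answer: 38 cycles, utilization 21/38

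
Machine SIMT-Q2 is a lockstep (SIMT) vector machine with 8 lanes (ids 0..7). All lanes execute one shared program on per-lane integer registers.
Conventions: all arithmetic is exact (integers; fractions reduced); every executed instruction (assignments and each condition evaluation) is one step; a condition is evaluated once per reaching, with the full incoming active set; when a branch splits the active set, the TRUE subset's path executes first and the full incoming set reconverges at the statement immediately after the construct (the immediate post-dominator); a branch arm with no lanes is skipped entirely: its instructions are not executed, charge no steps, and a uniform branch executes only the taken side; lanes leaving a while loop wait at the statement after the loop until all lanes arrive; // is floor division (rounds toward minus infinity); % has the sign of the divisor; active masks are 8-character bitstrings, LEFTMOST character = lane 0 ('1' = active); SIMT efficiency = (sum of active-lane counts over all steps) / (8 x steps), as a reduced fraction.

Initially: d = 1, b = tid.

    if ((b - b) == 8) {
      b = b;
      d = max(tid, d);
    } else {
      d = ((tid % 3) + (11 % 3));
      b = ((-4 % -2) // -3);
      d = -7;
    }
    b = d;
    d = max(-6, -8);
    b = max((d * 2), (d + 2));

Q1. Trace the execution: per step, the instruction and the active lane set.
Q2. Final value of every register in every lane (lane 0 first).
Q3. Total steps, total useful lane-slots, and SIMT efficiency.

step 0: eval ((b - b) == 8)          11111111
step 1: d <- ((tid % 3) + (11 % 3))  11111111
step 2: b <- ((-4 % -2) // -3)       11111111
step 3: d <- -7                      11111111
step 4: b <- d                       11111111
step 5: d <- max(-6, -8)             11111111
step 6: b <- max((d * 2), (d + 2))   11111111

Answer: 7 steps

d: -6,-6,-6,-6,-6,-6,-6,-6
b: -4,-4,-4,-4,-4,-4,-4,-4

steps = 7; useful = 56; efficiency = 56/56 = 1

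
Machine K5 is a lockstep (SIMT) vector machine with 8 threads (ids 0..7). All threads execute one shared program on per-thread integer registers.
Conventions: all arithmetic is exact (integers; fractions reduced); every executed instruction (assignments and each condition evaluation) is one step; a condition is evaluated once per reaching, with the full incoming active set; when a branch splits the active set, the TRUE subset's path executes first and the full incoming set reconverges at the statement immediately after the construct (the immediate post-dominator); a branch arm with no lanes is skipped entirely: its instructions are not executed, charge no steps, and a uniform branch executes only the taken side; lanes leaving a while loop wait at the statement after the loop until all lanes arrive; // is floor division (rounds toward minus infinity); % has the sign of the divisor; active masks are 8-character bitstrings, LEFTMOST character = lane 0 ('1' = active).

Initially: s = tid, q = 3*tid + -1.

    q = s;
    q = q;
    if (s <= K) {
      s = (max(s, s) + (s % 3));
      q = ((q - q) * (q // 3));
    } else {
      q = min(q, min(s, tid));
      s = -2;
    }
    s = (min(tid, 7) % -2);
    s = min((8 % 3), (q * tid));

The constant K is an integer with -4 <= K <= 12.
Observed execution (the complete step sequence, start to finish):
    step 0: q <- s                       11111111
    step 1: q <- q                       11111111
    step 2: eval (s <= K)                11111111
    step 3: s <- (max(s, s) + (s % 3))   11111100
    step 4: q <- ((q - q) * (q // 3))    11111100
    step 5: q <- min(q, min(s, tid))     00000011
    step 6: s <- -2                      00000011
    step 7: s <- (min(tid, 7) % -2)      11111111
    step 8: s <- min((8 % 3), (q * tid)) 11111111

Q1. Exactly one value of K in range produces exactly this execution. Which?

Answer: K = 5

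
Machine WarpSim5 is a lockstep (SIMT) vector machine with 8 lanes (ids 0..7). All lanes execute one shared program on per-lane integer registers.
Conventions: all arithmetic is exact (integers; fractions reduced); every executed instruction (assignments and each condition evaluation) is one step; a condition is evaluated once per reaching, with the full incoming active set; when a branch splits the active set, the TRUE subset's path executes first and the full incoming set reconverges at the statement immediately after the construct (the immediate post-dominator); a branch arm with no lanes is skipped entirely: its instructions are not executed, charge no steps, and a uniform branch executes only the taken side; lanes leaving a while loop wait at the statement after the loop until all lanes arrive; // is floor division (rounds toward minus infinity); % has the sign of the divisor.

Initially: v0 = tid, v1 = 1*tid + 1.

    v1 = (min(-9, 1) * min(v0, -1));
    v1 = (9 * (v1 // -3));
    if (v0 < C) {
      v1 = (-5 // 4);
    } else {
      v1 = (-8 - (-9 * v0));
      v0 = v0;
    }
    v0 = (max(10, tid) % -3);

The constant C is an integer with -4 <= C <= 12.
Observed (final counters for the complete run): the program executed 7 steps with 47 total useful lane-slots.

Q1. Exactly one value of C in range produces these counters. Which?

Answer: C = 1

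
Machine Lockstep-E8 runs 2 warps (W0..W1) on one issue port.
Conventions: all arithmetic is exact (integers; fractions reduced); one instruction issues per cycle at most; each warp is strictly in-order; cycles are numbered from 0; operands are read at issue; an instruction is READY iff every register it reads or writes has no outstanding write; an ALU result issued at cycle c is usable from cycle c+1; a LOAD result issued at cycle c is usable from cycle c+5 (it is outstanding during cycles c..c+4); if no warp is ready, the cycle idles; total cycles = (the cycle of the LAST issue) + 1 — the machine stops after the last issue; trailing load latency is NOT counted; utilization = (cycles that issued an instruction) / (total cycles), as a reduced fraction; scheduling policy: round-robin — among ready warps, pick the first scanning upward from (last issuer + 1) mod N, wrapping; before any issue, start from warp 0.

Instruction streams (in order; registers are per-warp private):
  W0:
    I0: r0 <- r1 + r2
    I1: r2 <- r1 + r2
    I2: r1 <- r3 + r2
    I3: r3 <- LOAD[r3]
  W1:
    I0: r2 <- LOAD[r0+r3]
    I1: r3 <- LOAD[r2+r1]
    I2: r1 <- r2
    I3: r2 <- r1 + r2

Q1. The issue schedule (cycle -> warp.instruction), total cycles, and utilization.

cycle 0: W0.I0
cycle 1: W1.I0
cycle 2: W0.I1
cycle 3: W0.I2
cycle 4: W0.I3
cycle 5: idle
cycle 6: W1.I1
cycle 7: W1.I2
cycle 8: W1.I3

Answer: 9 cycles, utilization 8/9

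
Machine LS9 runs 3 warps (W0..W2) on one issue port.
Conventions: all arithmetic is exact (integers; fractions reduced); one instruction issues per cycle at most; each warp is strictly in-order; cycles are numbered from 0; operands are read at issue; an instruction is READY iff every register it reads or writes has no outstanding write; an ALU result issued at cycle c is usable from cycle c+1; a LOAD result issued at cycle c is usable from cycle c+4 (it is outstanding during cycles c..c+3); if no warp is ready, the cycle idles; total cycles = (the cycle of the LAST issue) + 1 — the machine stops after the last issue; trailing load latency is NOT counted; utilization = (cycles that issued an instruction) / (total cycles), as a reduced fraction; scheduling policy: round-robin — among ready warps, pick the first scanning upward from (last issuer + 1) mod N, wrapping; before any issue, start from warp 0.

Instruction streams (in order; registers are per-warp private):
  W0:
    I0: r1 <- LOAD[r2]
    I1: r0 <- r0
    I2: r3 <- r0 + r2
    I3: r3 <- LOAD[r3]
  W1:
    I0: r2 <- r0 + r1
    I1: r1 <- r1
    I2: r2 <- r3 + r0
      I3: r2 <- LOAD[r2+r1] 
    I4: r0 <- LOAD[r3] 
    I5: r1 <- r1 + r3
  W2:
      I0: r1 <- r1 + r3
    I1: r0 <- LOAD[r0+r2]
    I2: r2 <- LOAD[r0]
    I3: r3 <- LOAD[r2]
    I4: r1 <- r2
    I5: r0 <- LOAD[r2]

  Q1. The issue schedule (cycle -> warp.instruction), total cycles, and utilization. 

cycle 0: W0.I0
cycle 1: W1.I0
cycle 2: W2.I0
cycle 3: W0.I1
cycle 4: W1.I1
cycle 5: W2.I1
cycle 6: W0.I2
cycle 7: W1.I2
cycle 8: W0.I3
cycle 9: W1.I3
cycle 10: W2.I2
cycle 11: W1.I4
cycle 12: W1.I5
cycle 13: idle
cycle 14: W2.I3
cycle 15: W2.I4
cycle 16: W2.I5

Answer: 17 cycles, utilization 16/17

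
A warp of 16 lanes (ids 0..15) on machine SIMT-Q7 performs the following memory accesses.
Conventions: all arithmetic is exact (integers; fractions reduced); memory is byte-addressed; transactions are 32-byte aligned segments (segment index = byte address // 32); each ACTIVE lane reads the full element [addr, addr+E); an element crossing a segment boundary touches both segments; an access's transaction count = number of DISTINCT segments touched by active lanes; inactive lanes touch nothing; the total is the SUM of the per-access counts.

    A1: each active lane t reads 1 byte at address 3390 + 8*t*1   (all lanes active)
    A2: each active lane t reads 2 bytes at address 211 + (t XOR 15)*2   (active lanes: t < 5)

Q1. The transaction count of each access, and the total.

A1: 5 transactions
A2: 1 transaction

Answer: 5,1; total 6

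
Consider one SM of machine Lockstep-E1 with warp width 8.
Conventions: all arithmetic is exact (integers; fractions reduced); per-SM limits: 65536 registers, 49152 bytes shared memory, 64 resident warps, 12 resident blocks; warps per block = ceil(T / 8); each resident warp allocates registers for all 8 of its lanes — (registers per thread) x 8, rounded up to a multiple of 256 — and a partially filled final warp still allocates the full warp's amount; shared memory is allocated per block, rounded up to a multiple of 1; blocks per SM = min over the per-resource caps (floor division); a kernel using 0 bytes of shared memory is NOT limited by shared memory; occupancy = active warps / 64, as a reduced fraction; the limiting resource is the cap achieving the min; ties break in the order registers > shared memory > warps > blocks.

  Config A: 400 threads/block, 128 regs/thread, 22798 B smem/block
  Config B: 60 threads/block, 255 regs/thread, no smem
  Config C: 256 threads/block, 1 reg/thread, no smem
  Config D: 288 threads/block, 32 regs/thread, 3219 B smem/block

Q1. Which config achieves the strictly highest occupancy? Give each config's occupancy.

occupancies: A 25/32, B 1/2, C 1, D 9/16

Answer: C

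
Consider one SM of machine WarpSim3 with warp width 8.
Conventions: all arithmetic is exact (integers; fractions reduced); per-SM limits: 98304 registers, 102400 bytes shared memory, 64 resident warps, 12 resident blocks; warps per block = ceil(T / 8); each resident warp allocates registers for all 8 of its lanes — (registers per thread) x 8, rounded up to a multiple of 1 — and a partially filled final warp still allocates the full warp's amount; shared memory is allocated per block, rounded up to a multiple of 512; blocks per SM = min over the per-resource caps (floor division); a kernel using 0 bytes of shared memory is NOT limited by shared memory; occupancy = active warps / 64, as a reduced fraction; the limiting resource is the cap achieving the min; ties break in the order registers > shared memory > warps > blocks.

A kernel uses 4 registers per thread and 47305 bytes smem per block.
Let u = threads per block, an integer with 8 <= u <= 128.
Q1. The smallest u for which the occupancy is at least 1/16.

Answer: u = 9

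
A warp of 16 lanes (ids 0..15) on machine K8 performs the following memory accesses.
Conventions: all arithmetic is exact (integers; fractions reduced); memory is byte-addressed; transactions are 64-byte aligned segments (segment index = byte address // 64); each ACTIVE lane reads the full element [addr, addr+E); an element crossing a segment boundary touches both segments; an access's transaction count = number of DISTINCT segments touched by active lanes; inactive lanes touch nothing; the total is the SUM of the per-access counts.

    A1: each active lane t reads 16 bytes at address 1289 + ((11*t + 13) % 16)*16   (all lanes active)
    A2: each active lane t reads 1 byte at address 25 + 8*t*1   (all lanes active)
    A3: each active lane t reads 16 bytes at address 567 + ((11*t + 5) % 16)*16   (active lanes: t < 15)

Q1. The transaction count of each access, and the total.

A1: 5 transactions
A2: 3 transactions
A3: 5 transactions

Answer: 5,3,5; total 13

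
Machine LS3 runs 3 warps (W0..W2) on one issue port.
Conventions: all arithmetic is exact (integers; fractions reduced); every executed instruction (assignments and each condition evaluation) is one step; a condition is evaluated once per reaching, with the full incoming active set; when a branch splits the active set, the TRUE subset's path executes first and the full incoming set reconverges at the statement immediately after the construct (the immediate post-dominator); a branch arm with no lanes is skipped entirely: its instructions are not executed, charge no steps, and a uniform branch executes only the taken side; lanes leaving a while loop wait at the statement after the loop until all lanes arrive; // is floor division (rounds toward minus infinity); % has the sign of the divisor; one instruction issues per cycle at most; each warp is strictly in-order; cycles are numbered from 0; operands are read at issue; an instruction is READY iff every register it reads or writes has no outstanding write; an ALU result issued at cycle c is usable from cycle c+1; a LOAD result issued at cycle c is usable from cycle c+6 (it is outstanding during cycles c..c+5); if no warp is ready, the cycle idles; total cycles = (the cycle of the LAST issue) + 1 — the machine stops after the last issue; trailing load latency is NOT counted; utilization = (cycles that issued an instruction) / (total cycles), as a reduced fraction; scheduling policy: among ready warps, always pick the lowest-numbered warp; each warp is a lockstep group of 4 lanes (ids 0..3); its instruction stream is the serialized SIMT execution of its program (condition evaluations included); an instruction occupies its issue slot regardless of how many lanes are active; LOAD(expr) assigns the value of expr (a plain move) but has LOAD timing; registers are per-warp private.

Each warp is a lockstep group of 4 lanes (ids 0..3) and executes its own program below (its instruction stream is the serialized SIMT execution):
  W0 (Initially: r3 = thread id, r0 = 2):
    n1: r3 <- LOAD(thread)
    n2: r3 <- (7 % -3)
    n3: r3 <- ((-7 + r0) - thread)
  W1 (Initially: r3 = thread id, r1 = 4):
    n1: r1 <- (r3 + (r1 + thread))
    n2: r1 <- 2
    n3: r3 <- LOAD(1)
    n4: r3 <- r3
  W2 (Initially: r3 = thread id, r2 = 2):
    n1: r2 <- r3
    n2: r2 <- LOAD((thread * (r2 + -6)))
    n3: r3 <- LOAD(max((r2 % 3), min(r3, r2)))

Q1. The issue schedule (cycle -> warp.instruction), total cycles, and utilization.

cycle 0: W0.I0
cycle 1: W1.I0
cycle 2: W1.I1
cycle 3: W1.I2
cycle 4: W2.I0
cycle 5: W2.I1
cycle 6: W0.I1
cycle 7: W0.I2
cycle 8: idle
cycle 9: W1.I3
cycle 10: idle
cycle 11: W2.I2

Answer: 12 cycles, utilization 5/6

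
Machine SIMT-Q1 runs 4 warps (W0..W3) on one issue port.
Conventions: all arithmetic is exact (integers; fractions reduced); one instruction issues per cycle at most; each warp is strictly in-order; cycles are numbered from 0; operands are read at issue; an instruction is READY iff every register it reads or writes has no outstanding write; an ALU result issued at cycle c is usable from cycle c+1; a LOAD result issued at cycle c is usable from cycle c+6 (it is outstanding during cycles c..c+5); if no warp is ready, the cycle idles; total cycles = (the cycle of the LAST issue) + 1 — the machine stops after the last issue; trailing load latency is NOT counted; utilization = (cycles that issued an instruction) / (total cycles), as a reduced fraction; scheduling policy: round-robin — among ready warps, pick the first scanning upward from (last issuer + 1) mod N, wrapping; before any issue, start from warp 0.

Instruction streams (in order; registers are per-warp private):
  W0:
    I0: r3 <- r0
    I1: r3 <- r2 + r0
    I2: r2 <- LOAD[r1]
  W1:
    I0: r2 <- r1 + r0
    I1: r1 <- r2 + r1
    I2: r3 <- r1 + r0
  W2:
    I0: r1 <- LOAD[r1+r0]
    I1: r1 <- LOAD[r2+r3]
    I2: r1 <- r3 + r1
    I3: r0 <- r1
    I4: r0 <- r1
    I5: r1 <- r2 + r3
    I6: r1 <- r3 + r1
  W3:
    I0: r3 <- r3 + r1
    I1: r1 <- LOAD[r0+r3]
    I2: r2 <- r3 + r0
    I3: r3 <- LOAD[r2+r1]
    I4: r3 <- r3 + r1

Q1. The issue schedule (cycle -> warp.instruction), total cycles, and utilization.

cycle 0: W0.I0
cycle 1: W1.I0
cycle 2: W2.I0
cycle 3: W3.I0
cycle 4: W0.I1
cycle 5: W1.I1
cycle 6: W3.I1
cycle 7: W0.I2
cycle 8: W1.I2
cycle 9: W2.I1
cycle 10: W3.I2
cycle 11: idle
cycle 12: W3.I3
cycle 13: idle
cycle 14: idle
cycle 15: W2.I2
cycle 16: W2.I3
cycle 17: W2.I4
cycle 18: W3.I4
cycle 19: W2.I5
cycle 20: W2.I6

Answer: 21 cycles, utilization 6/7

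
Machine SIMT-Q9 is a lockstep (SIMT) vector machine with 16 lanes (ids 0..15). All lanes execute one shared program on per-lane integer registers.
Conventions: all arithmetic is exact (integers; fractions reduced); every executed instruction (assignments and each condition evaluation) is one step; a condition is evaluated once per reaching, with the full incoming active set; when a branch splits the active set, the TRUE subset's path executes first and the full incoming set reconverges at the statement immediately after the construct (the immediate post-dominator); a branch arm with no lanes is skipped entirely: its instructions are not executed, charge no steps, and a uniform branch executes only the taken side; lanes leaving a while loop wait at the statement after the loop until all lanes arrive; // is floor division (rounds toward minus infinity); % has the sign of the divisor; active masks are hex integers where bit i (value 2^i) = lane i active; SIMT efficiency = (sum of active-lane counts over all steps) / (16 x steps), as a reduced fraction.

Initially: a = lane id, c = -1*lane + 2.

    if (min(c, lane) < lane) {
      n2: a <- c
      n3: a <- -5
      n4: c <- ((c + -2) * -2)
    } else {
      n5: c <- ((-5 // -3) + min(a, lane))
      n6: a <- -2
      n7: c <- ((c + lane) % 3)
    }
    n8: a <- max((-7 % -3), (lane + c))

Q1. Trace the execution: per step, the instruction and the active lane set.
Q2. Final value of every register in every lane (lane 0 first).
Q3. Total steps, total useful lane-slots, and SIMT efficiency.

step 0: eval (min(c, lane) < lane)   0xffff
step 1: a <- c                       0xfffc
step 2: a <- -5                      0xfffc
step 3: c <- ((c + -2) * -2)         0xfffc
step 4: c <- ((-5 // -3) + min(a, lane)) 0x0003
step 5: a <- -2                      0x0003
step 6: c <- ((c + lane) % 3)        0x0003
step 7: a <- max((-7 % -3), (lane + c)) 0xffff

Answer: 8 steps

a: 1,1,6,9,12,15,18,21,24,27,30,33,36,39,42,45
c: 1,0,4,6,8,10,12,14,16,18,20,22,24,26,28,30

steps = 8; useful = 80; efficiency = 80/128 = 5/8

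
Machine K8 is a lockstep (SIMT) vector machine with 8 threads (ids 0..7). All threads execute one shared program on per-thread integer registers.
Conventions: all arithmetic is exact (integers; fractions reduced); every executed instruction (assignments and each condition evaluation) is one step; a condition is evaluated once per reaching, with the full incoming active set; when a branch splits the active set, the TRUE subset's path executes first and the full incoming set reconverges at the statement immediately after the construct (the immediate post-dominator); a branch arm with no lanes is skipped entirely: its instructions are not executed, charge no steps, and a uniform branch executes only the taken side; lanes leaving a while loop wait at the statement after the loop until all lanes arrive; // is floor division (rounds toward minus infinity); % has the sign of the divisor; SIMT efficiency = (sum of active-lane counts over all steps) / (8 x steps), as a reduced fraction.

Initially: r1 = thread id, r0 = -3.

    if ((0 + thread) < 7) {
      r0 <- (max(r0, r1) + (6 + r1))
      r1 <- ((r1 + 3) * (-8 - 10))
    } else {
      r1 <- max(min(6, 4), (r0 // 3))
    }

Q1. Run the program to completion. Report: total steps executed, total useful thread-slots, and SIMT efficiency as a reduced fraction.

Answer: 4 steps, 23 useful, 23/32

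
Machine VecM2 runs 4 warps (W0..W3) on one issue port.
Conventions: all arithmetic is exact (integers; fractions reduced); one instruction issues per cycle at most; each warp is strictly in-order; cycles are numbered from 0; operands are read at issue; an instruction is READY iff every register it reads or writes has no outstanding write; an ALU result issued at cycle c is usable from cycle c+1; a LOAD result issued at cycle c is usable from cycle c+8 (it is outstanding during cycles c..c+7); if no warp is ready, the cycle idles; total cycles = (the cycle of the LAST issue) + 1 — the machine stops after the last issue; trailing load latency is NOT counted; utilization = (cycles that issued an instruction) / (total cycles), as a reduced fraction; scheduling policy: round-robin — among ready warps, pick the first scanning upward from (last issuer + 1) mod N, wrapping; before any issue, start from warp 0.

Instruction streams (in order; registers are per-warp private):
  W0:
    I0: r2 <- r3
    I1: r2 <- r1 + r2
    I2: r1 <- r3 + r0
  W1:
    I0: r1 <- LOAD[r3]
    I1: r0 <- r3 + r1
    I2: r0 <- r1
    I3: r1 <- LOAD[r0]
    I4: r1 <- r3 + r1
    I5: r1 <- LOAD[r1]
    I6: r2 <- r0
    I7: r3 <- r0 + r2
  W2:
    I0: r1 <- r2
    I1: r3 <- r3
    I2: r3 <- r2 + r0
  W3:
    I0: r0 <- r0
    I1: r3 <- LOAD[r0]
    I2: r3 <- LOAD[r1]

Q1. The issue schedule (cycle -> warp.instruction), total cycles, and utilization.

cycle 0: W0.I0
cycle 1: W1.I0
cycle 2: W2.I0
cycle 3: W3.I0
cycle 4: W0.I1
cycle 5: W2.I1
cycle 6: W3.I1
cycle 7: W0.I2
cycle 8: W2.I2
cycle 9: W1.I1
cycle 10: W1.I2
cycle 11: W1.I3
cycle 12: idle
cycle 13: idle
cycle 14: W3.I2
cycle 15: idle
cycle 16: idle
cycle 17: idle
cycle 18: idle
cycle 19: W1.I4
cycle 20: W1.I5
cycle 21: W1.I6
cycle 22: W1.I7

Answer: 23 cycles, utilization 17/23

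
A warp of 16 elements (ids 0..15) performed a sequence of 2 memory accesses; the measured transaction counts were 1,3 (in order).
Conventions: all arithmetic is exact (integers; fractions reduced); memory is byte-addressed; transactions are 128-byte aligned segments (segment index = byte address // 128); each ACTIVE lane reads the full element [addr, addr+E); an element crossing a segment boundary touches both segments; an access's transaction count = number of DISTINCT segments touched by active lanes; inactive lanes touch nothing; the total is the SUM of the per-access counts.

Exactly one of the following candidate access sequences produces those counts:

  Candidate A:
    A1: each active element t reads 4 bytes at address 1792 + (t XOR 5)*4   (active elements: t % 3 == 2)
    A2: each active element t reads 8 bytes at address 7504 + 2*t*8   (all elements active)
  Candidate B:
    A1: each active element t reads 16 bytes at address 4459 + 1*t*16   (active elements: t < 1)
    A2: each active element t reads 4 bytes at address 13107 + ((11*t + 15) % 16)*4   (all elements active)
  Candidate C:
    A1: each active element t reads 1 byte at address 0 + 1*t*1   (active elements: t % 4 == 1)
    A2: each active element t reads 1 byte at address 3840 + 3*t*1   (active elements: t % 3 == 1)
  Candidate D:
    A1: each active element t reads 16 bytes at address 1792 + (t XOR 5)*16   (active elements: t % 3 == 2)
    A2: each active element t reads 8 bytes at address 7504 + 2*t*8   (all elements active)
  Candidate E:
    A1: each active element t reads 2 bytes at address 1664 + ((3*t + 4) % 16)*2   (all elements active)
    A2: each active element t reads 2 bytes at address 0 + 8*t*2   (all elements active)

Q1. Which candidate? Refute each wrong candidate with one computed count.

B: A2 gives 1 transaction, not 3
C: A2 gives 1 transaction, not 3
D: A1 gives 2 transactions, not 1
E: A2 gives 2 transactions, not 3
A: all counts match (1,3)

Answer: A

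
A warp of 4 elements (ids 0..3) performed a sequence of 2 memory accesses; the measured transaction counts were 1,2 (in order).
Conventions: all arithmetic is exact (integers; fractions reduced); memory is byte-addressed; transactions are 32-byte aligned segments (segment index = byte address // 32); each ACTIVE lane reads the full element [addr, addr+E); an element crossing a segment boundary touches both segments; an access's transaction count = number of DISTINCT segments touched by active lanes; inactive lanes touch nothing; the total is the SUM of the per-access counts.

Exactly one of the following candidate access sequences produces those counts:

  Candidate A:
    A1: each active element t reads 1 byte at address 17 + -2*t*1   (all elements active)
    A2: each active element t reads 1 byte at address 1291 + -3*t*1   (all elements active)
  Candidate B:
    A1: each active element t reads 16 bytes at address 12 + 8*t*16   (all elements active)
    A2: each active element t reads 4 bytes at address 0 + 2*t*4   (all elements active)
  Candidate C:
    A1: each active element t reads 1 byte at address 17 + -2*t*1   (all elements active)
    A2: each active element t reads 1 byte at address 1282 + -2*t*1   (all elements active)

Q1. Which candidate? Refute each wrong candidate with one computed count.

A: A2 gives 1 transaction, not 2
B: A1 gives 4 transactions, not 1
C: all counts match (1,2)

Answer: C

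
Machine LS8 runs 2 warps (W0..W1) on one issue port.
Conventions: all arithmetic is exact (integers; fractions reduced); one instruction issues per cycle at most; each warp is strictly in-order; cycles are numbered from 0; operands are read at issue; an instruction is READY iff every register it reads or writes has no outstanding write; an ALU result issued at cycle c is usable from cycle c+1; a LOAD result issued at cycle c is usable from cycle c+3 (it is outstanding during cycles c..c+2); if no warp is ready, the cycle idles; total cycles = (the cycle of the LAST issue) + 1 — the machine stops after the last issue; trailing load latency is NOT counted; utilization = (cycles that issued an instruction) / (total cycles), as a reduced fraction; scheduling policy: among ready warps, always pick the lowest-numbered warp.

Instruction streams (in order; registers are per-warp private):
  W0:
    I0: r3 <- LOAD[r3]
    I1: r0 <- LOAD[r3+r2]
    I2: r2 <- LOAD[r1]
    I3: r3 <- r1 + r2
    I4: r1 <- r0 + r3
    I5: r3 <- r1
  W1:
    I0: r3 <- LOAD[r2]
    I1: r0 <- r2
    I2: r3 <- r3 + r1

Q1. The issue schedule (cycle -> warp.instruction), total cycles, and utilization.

cycle 0: W0.I0
cycle 1: W1.I0
cycle 2: W1.I1
cycle 3: W0.I1
cycle 4: W0.I2
cycle 5: W1.I2
cycle 6: idle
cycle 7: W0.I3
cycle 8: W0.I4
cycle 9: W0.I5

Answer: 10 cycles, utilization 9/10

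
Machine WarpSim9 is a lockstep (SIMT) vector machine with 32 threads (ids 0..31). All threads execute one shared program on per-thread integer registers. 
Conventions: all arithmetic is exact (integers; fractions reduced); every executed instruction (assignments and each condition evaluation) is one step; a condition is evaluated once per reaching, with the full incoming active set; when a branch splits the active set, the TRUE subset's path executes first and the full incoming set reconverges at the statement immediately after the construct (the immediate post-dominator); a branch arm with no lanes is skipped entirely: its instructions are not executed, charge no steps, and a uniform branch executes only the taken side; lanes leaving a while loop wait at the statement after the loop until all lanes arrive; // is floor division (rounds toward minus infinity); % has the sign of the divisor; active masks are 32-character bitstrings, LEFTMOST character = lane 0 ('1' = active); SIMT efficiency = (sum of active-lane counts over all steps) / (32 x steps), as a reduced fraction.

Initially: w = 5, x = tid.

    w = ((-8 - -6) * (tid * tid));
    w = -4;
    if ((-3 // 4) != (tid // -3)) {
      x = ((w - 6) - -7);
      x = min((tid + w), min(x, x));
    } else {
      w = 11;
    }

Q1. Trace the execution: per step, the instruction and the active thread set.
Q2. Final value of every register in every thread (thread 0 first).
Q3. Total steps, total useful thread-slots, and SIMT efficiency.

step 0: w <- ((-8 - -6) * (tid * tid)) 11111111111111111111111111111111
step 1: w <- -4                      11111111111111111111111111111111
step 2: eval ((-3 // 4) != (tid // -3)) 11111111111111111111111111111111
step 3: x <- ((w - 6) - -7)          10001111111111111111111111111111
step 4: x <- min((tid + w), min(x, x)) 10001111111111111111111111111111
step 5: w <- 11                      01110000000000000000000000000000

Answer: 6 steps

w: -4,11,11,11,-4,-4,-4,-4,-4,-4,-4,-4,-4,-4,-4,-4,-4,-4,-4,-4,-4,-4,-4,-4,-4,-4,-4,-4,-4,-4,-4,-4
x: -4,1,2,3,-3,-3,-3,-3,-3,-3,-3,-3,-3,-3,-3,-3,-3,-3,-3,-3,-3,-3,-3,-3,-3,-3,-3,-3,-3,-3,-3,-3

steps = 6; useful = 157; efficiency = 157/192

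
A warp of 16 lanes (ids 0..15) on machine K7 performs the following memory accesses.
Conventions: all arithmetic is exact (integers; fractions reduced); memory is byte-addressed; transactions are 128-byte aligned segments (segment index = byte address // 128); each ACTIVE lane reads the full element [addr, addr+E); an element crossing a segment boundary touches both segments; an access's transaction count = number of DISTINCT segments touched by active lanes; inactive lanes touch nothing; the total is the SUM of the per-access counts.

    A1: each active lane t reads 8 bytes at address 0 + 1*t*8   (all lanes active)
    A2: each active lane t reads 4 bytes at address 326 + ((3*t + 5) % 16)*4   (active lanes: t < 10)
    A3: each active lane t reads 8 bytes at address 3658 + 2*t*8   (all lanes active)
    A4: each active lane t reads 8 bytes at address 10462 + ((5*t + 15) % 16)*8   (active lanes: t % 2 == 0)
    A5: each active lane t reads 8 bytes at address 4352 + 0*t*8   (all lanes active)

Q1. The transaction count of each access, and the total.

A1: 1 transaction
A2: 2 transactions
A3: 3 transactions
A4: 2 transactions
A5: 1 transaction

Answer: 1,2,3,2,1; total 9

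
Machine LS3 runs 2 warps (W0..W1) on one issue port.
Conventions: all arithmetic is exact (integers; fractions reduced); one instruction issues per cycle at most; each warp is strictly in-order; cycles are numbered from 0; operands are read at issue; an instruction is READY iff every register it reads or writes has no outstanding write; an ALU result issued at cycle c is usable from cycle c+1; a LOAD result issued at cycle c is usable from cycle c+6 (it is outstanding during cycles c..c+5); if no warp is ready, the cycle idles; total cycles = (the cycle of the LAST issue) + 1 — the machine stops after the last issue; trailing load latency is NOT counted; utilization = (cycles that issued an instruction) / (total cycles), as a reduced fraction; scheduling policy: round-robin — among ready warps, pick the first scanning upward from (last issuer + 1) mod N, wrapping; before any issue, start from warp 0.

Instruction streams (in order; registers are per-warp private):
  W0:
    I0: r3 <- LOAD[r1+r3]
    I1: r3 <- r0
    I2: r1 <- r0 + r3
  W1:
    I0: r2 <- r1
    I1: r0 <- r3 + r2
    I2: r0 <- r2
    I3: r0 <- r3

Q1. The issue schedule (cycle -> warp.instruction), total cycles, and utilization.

cycle 0: W0.I0
cycle 1: W1.I0
cycle 2: W1.I1
cycle 3: W1.I2
cycle 4: W1.I3
cycle 5: idle
cycle 6: W0.I1
cycle 7: W0.I2

Answer: 8 cycles, utilization 7/8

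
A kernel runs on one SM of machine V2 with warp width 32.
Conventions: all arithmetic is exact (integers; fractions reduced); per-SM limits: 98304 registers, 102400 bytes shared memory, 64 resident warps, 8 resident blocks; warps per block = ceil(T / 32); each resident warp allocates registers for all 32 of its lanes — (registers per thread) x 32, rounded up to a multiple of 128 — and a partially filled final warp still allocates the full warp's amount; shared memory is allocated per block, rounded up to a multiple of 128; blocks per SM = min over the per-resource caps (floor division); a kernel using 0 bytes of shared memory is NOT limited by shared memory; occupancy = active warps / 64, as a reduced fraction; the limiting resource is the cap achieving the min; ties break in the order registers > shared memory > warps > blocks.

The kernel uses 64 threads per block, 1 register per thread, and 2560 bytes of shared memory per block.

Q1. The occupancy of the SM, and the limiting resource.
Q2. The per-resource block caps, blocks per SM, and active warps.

Answer: occupancy 1/4, limited by blocks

registers: 384 blocks
shared memory: 40 blocks
warps: 32 blocks
blocks: 8 blocks

Answer: 8 blocks, 16 active warps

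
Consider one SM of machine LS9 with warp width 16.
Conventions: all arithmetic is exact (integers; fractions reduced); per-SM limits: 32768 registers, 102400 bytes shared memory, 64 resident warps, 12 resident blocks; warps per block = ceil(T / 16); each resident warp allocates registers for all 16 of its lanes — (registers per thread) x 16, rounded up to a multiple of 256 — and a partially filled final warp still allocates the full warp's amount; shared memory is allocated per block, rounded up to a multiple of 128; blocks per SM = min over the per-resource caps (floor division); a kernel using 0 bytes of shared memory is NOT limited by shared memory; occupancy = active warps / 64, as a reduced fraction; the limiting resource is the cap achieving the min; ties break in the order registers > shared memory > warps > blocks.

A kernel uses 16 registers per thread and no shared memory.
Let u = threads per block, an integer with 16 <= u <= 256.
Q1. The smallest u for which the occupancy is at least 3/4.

Answer: u = 49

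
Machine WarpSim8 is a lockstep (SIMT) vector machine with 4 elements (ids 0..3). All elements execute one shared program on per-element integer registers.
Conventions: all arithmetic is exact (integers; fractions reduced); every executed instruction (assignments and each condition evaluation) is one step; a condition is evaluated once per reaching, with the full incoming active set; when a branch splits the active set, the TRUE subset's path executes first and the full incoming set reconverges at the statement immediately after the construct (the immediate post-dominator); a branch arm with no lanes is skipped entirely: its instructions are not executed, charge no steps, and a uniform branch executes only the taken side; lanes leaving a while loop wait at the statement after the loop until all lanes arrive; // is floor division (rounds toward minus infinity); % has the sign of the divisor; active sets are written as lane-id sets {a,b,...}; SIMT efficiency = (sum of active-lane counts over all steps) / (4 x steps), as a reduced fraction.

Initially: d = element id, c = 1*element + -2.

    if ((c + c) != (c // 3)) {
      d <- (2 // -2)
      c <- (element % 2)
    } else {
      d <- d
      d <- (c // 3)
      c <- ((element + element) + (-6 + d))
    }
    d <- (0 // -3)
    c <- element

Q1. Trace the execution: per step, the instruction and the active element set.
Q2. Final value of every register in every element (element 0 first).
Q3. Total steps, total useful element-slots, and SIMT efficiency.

step 0: eval ((c + c) != (c // 3))   {0,1,2,3}
step 1: d <- (2 // -2)               {0,1,3}
step 2: c <- (element % 2)           {0,1,3}
step 3: d <- d                       {2}
step 4: d <- (c // 3)                {2}
step 5: c <- ((element + element) + (-6 + d)) {2}
step 6: d <- (0 // -3)               {0,1,2,3}
step 7: c <- element                 {0,1,2,3}

Answer: 8 steps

d: 0,0,0,0
c: 0,1,2,3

steps = 8; useful = 21; efficiency = 21/32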